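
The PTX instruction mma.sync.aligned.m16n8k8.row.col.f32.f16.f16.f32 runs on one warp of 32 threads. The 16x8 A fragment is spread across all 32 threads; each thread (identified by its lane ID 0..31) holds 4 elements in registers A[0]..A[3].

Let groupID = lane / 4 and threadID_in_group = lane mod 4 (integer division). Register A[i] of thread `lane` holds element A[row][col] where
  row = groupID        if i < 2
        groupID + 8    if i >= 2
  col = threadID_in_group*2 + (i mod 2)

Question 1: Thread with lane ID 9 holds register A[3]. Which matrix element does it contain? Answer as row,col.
L=9=>grp=9>>2=2, tig=9&3=1
[3]=>row 2+8=10  col 1·2+1=3

10,3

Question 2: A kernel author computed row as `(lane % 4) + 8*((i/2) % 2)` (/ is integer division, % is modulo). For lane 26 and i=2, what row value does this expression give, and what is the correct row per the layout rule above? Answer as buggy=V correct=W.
buggy=10 correct=14

`(lane % 4) + 8*((i/2) % 2)`[26,2]→10
lane 26: G=6 (26/4), T=2 (26%4)
i=2: r=6+8=14, c=2*2+0=4
row: 10 vs 14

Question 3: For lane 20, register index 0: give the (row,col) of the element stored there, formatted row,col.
5,0

lane 20: grp=5 (20/4), tig=0 (20%4)
i=0: r=5+0=5, c=0*2+0=0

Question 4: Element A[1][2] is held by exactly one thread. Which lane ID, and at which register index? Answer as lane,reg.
r=1→G=1,rhi=0  c=2→T=1,p=0
L=1*4+1=5  i=0*2+0=0

5,0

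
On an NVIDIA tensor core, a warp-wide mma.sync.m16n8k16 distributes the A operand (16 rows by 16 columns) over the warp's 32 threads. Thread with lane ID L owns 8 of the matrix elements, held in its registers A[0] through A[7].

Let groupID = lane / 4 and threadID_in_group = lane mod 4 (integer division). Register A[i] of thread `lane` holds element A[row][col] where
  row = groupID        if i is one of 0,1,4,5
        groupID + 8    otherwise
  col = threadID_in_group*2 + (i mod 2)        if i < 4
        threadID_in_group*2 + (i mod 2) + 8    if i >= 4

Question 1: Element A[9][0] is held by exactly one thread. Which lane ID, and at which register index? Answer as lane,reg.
4,2

r=9⇒gr=1,Rb=1  c=0⇒Cb=0,th=0,odd=0
L=1*4+0=4  i=0*4+1*2+0=2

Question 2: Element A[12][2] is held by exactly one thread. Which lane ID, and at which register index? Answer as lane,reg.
r:12=>grp=4,rB=1  c:2=>cB=0,tig=1,lo=0
L=4*4+1=17  i=0*4+1*2+0=2

17,2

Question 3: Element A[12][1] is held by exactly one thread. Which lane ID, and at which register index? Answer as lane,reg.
16,3

r:12=>grp=4,rB=1  c:1=>cB=0,tig=0,lo=1
L=4*4+0=16  i=0*4+1*2+1=3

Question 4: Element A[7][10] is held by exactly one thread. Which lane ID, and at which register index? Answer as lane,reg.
r=7->g=7,rb=0  c=10->cb=1,t=1,b0=0
L=7*4+1=29  i=1*4+0*2+0=4

29,4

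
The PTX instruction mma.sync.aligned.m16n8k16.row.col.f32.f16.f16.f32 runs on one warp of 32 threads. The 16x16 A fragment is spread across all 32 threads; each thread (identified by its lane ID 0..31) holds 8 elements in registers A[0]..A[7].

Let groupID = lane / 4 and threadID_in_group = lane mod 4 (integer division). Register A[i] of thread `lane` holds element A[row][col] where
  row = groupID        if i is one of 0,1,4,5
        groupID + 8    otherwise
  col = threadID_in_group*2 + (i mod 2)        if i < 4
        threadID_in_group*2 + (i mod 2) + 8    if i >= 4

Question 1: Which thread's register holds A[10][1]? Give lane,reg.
r=10->g=2,rb=1  c=1->cb=0,t=0,b0=1
L=2*4+0=8  i=0*4+1*2+1=3

8,3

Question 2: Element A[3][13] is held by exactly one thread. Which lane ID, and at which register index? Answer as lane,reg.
r:3=>grp=3,rB=0  c:13=>cB=1,tig=2,lo=1
L=3*4+2=14  i=1*4+0*2+1=5

14,5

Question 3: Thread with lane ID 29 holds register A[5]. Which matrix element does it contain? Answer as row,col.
lane 29: gr=7 (29/4), th=1 (29%4)
i=5: r=7+0=7, c=1*2+1+8=11

7,11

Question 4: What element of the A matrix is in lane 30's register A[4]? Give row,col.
7,12

30: gr=7,th=2
[4] (7+0,2*2+0+8) = (7,12)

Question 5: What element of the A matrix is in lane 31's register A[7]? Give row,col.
lane 31: g=7 (31/4), t=3 (31%4)
i=7: r=7+8=15, c=3*2+1+8=15

15,15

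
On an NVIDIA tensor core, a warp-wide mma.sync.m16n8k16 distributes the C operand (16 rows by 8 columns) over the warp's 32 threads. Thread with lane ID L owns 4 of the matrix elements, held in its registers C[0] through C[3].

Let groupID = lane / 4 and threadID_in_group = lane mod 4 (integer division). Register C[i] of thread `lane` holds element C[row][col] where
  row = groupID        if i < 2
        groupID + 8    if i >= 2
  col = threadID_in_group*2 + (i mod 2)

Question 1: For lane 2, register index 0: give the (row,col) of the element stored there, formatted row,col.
0,4

lane 2→2/4=0, 2 mod 4=2
i=0  r:0+0→0  c:2·2+0→4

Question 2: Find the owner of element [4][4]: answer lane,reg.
18,0

r:4=>grp=4,rB=0  c:4=>tig=2,lo=0
L=4*4+2=18  i=0*2+0=0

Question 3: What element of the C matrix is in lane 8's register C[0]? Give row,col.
L=8→G=8>>2=2, T=8&3=0
[0]→row 2+0=2  col 0·2+0=0

2,0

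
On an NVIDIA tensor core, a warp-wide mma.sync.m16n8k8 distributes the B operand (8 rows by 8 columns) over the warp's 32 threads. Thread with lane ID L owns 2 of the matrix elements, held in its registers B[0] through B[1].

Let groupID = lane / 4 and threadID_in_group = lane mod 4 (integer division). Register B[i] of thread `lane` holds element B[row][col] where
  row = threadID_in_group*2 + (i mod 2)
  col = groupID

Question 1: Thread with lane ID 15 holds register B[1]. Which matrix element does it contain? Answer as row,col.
L=15→G=15>>2=3, T=15&3=3
[1]→row 3·2+1=7  col G=3

7,3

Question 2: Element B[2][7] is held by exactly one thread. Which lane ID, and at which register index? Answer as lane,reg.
29,0

c: 7->gid=7  r: 2->tid=1,i&1=0
L=7*4+1=29  i=0=0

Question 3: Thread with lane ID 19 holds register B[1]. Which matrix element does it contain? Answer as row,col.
7,4

lane 19: gid=4 (19/4), tid=3 (19%4)
i=1: r=3*2+1=7, c=gid=4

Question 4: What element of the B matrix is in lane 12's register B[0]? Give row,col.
0,3

lane 12->12/4=3, 12 mod 4=0
i=0  r:2·0+0->0  c:3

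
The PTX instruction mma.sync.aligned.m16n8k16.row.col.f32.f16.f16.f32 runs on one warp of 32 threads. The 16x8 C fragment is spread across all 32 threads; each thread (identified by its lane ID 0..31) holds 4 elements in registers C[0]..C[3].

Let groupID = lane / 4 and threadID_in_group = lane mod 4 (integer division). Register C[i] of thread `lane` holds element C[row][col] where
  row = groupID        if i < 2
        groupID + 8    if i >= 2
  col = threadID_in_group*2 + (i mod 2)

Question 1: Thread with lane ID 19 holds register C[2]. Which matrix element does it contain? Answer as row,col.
12,6

19: gid=4,tid=3
[2] (4+8,3*2+0) = (12,6)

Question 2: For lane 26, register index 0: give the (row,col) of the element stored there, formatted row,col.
6,4

26: G=6,T=2
[0] (6+0,2*2+0) = (6,4)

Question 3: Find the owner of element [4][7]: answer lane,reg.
r=4→G=4,rhi=0  c=7→T=3,p=1
L=4*4+3=19  i=0*2+1=1

19,1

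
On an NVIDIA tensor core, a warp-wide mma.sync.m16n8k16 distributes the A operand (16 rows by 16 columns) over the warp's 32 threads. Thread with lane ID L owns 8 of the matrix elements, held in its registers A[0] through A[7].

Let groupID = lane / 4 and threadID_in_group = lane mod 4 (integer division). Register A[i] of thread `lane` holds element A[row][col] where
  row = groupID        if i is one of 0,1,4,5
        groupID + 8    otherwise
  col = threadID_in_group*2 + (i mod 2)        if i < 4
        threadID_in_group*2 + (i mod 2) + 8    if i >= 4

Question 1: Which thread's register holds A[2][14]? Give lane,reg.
11,4

r: 2->gid=2,r8=0  c: 14->c8=1,tid=3,i&1=0
L=2*4+3=11  i=1*4+0*2+0=4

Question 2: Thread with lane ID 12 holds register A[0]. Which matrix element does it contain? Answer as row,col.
lane 12->12/4=3, 12 mod 4=0
i=0  r:3+0->3  c:2·0+0+0->0

3,0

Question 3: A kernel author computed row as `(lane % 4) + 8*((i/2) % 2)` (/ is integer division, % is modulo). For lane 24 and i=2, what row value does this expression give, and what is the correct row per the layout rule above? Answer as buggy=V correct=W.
buggy=8 correct=14

`(lane % 4) + 8*((i/2) % 2)`[24,2]=>8
lane 24: grp=6 (24/4), tig=0 (24%4)
i=2: r=6+8=14, c=0*2+0+0=0
row: 8 vs 14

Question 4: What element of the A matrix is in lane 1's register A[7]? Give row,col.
8,11

1: g=0,t=1
[7] (0+8,1*2+1+8) = (8,11)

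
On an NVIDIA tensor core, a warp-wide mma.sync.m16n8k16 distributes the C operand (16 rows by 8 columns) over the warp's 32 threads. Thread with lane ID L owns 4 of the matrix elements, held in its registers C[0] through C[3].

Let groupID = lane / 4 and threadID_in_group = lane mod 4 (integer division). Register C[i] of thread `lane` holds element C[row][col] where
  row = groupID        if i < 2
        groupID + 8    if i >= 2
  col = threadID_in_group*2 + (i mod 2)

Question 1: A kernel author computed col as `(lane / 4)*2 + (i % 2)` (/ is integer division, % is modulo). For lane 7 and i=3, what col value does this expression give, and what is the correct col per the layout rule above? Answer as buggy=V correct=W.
`(lane / 4)*2 + (i % 2)`[7,3]⇒3
lane 7: gr=1 (7/4), th=3 (7%4)
i=3: r=1+8=9, c=3*2+1=7
col: 3 vs 7

buggy=3 correct=7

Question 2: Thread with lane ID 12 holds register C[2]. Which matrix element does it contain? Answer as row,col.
12: g=3,t=0
[2] (3+8,0*2+0) = (11,0)

11,0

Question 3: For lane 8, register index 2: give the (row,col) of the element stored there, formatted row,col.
10,0

lane 8→8/4=2, 8 mod 4=0
i=2  r:2+8→10  c:2·0+0→0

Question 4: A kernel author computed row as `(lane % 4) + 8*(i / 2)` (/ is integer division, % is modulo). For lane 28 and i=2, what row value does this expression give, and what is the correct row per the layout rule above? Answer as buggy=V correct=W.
`(lane % 4) + 8*(i / 2)`[28,2]=>8
lane 28=>28/4=7, 28 mod 4=0
i=2  r:7+8=>15  c:2·0+0=>0
row: 8 vs 15

buggy=8 correct=15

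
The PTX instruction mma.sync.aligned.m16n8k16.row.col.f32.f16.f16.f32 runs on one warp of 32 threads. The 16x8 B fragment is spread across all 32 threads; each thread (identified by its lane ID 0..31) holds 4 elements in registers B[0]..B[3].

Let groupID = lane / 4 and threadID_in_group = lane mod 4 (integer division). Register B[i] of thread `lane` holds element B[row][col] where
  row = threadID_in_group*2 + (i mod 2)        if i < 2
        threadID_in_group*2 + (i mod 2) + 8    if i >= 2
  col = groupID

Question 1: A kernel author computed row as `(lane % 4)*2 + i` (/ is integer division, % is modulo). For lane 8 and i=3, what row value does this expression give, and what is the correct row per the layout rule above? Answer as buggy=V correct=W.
buggy=3 correct=9

`(lane % 4)*2 + i`[8,3]⇒3
lane 8: gr=2 (8/4), th=0 (8%4)
i=3: r=0*2+1+8=9, c=gr=2
row: 3 vs 9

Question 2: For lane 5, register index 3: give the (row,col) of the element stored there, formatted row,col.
11,1

L=5->gid=5>>2=1, tid=5&3=1
[3]->row 1·2+1+8=11  col gid=1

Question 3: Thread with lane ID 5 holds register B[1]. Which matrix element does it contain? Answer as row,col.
3,1

5: gid=1,tid=1
[1] (1*2+1+0,1) = (3,1)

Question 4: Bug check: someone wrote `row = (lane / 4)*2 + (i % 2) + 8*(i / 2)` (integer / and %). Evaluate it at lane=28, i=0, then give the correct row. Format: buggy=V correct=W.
`(lane / 4)*2 + (i % 2) + 8*(i / 2)`[28,0]⇒14
L=28⇒gr=28>>2=7, th=28&3=0
[0]⇒row 0·2+0+0=0  col gr=7
row: 14 vs 0

buggy=14 correct=0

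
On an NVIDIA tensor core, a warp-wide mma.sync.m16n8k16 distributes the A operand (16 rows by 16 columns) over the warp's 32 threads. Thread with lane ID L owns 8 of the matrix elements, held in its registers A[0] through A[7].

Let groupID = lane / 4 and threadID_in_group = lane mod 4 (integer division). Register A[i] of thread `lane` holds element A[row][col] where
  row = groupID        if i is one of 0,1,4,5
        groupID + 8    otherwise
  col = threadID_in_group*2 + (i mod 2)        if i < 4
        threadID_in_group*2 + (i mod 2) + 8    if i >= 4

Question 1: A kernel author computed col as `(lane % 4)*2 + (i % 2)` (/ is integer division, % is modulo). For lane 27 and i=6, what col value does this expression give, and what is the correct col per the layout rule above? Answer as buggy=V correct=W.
buggy=6 correct=14

`(lane % 4)*2 + (i % 2)`[27,6]->6
L=27->gid=27>>2=6, tid=27&3=3
[6]->row 6+8=14  col 3·2+0+8=14
col: 6 vs 14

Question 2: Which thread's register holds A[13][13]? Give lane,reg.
22,7

r=13→G=5,rhi=1  c=13→chi=1,T=2,p=1
L=5*4+2=22  i=1*4+1*2+1=7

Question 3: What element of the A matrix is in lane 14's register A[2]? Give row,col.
lane 14: g=3 (14/4), t=2 (14%4)
i=2: r=3+8=11, c=2*2+0+0=4

11,4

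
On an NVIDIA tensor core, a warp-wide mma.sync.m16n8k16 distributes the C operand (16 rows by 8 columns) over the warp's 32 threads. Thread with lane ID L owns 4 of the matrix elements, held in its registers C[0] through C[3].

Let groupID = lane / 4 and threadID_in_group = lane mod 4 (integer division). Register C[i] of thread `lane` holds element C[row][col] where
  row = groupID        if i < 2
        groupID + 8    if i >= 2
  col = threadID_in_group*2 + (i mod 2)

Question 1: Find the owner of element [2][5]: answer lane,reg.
r=2⇒gr=2,Rb=0  c=5⇒th=2,odd=1
L=2*4+2=10  i=0*2+1=1

10,1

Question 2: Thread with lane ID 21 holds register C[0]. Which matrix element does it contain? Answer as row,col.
5,2

lane 21: gid=5 (21/4), tid=1 (21%4)
i=0: r=5+0=5, c=1*2+0=2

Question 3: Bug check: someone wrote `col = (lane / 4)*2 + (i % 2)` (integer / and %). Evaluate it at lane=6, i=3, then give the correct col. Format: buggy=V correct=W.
buggy=3 correct=5

`(lane / 4)*2 + (i % 2)`[6,3]→3
lane 6→6/4=1, 6 mod 4=2
i=3  r:1+8→9  c:2·2+1→5
col: 3 vs 5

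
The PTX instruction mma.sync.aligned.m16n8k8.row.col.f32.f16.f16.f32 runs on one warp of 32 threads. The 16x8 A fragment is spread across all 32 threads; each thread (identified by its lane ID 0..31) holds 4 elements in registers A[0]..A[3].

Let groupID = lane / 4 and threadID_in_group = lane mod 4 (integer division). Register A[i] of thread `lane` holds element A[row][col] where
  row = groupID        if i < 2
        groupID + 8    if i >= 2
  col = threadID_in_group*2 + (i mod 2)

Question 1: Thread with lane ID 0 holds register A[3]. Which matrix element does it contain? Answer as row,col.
0: g=0,t=0
[3] (0+8,0*2+1) = (8,1)

8,1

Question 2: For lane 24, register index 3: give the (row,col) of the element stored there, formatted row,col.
24: g=6,t=0
[3] (6+8,0*2+1) = (14,1)

14,1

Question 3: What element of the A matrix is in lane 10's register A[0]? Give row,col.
L=10->g=10>>2=2, t=10&3=2
[0]->row 2+0=2  col 2·2+0=4

2,4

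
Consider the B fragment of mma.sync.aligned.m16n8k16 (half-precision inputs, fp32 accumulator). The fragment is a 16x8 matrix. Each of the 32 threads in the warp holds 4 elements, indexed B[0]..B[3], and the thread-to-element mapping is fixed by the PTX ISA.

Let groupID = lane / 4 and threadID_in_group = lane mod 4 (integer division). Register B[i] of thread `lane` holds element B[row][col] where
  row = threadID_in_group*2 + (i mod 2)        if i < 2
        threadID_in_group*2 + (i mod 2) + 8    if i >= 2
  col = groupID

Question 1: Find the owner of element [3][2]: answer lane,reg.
9,1

c: 2->gid=2  r: 3->r8=0,tid=1,i&1=1
L=2*4+1=9  i=0*2+1=1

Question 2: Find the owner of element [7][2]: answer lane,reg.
11,1

c=2->g=2  r=7->rb=0,t=3,b0=1
L=2*4+3=11  i=0*2+1=1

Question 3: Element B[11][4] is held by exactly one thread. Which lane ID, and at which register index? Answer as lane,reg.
c=4->g=4  r=11->rb=1,t=1,b0=1
L=4*4+1=17  i=1*2+1=3

17,3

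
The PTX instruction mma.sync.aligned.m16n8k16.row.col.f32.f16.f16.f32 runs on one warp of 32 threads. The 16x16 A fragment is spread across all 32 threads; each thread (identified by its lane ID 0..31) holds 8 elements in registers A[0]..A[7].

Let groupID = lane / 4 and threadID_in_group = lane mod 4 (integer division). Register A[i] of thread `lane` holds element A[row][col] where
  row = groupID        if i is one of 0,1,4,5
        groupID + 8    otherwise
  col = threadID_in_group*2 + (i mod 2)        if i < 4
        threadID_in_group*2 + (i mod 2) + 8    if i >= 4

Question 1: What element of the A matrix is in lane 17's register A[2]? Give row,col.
12,2

L=17=>grp=17>>2=4, tig=17&3=1
[2]=>row 4+8=12  col 1·2+0+0=2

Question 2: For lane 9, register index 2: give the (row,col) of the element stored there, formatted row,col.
L=9->gid=9>>2=2, tid=9&3=1
[2]->row 2+8=10  col 1·2+0+0=2

10,2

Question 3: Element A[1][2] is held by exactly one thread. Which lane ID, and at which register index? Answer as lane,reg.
r:1=>grp=1,rB=0  c:2=>cB=0,tig=1,lo=0
L=1*4+1=5  i=0*4+0*2+0=0

5,0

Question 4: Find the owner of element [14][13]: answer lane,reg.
26,7

r:14=>grp=6,rB=1  c:13=>cB=1,tig=2,lo=1
L=6*4+2=26  i=1*4+1*2+1=7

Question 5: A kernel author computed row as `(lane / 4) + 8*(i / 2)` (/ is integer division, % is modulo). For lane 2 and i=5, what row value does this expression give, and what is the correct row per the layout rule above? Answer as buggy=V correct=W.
buggy=16 correct=0

`(lane / 4) + 8*(i / 2)`[2,5]->16
2: g=0,t=2
[5] (0+0,2*2+1+8) = (0,13)
row: 16 vs 0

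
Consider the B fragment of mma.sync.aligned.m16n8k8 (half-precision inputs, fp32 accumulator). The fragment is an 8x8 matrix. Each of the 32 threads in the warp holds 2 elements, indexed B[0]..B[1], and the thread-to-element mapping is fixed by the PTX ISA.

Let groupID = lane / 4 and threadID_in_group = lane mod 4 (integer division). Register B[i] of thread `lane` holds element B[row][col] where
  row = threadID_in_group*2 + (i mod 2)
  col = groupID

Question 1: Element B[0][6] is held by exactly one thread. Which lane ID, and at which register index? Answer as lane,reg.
c:6=>grp=6  r:0=>tig=0,lo=0
L=6*4+0=24  i=0=0

24,0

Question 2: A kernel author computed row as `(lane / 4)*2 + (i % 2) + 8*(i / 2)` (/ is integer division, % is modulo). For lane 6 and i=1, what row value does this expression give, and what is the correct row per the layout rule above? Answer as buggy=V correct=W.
buggy=3 correct=5

`(lane / 4)*2 + (i % 2) + 8*(i / 2)`[6,1]⇒3
6: gr=1,th=2
[1] (2*2+1,1) = (5,1)
row: 3 vs 5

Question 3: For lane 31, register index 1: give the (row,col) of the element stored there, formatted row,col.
7,7

lane 31->31/4=7, 31 mod 4=3
i=1  r:2·3+1->7  c:7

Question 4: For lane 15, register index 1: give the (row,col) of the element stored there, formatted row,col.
lane 15⇒15/4=3, 15 mod 4=3
i=1  r:2·3+1⇒7  c:3

7,3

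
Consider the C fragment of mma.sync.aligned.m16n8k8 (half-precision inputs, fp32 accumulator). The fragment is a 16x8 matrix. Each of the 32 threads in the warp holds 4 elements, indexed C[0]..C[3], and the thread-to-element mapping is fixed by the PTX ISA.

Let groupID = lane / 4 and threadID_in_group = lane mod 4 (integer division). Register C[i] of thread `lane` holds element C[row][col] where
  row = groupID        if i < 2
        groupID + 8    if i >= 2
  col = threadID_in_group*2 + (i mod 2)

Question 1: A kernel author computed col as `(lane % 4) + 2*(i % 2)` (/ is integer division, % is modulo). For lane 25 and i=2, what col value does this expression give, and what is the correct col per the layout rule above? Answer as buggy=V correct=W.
`(lane % 4) + 2*(i % 2)`[25,2]->1
lane 25->25/4=6, 25 mod 4=1
i=2  r:6+8->14  c:2·1+0->2
col: 1 vs 2

buggy=1 correct=2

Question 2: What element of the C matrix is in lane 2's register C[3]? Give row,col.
8,5

L=2=>grp=2>>2=0, tig=2&3=2
[3]=>row 0+8=8  col 2·2+1=5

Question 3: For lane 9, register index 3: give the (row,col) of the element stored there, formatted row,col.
L=9->g=9>>2=2, t=9&3=1
[3]->row 2+8=10  col 1·2+1=3

10,3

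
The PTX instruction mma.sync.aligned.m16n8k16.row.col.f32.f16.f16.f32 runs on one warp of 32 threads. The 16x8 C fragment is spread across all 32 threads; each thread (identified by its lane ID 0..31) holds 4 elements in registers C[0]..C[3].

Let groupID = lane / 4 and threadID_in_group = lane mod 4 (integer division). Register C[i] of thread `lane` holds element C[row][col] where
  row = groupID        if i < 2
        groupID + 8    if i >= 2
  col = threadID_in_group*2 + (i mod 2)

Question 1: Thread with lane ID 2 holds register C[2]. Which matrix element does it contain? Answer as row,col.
8,4

lane 2⇒2/4=0, 2 mod 4=2
i=2  r:0+8⇒8  c:2·2+0⇒4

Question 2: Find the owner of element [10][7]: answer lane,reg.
r=10⇒gr=2,Rb=1  c=7⇒th=3,odd=1
L=2*4+3=11  i=1*2+1=3

11,3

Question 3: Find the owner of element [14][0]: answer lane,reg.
r=14->g=6,rb=1  c=0->t=0,b0=0
L=6*4+0=24  i=1*2+0=2

24,2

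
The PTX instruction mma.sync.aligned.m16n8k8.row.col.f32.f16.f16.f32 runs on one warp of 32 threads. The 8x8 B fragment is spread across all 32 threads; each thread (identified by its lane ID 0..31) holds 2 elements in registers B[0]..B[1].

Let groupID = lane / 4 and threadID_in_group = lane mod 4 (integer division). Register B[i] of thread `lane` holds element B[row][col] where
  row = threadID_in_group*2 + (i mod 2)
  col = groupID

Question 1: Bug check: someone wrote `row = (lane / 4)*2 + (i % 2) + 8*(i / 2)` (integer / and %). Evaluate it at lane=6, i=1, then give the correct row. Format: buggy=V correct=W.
buggy=3 correct=5

`(lane / 4)*2 + (i % 2) + 8*(i / 2)`[6,1]->3
lane 6->6/4=1, 6 mod 4=2
i=1  r:2·2+1->5  c:1
row: 3 vs 5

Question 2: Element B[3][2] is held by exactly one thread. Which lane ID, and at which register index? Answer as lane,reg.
9,1

c: 2->gid=2  r: 3->tid=1,i&1=1
L=2*4+1=9  i=1=1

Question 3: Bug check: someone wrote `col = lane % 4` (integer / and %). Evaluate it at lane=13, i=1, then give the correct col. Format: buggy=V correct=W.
buggy=1 correct=3

`lane % 4`[13,1]⇒1
lane 13: gr=3 (13/4), th=1 (13%4)
i=1: r=1*2+1=3, c=gr=3
col: 1 vs 3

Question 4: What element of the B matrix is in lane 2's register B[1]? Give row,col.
lane 2: gid=0 (2/4), tid=2 (2%4)
i=1: r=2*2+1=5, c=gid=0

5,0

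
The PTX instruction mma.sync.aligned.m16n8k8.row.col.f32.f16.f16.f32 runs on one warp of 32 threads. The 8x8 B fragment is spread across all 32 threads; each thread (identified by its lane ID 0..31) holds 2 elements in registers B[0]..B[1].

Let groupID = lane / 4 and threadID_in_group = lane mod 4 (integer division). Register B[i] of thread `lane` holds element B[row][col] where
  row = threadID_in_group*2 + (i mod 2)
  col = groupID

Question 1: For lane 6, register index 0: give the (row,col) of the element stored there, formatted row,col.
4,1

lane 6: gid=1 (6/4), tid=2 (6%4)
i=0: r=2*2+0=4, c=gid=1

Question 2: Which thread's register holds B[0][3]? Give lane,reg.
12,0

c=3⇒gr=3  r=0⇒th=0,odd=0
L=3*4+0=12  i=0=0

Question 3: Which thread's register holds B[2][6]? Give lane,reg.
25,0

c=6->g=6  r=2->t=1,b0=0
L=6*4+1=25  i=0=0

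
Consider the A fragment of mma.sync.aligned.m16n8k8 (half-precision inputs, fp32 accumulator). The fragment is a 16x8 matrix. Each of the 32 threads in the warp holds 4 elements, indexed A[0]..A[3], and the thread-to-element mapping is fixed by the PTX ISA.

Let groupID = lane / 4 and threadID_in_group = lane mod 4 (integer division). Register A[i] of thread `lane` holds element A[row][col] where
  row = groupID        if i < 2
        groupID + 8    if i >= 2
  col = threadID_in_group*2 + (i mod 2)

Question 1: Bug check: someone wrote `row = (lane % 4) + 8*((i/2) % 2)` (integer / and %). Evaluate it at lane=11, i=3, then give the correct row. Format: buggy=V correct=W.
buggy=11 correct=10

`(lane % 4) + 8*((i/2) % 2)`[11,3]→11
lane 11→11/4=2, 11 mod 4=3
i=3  r:2+8→10  c:2·3+1→7
row: 11 vs 10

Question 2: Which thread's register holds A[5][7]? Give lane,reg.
23,1

r:5=>grp=5,rB=0  c:7=>tig=3,lo=1
L=5*4+3=23  i=0*2+1=1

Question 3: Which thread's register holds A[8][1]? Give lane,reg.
0,3

r=8→G=0,rhi=1  c=1→T=0,p=1
L=0*4+0=0  i=1*2+1=3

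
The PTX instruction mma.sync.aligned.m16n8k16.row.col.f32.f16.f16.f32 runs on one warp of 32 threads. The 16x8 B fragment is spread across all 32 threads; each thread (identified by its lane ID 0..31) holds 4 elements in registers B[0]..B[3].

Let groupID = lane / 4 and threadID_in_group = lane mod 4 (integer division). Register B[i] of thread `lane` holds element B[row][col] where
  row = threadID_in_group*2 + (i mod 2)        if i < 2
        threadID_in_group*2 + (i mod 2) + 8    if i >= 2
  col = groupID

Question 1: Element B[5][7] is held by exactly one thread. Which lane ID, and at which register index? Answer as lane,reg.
30,1

c=7→G=7  r=5→rhi=0,T=2,p=1
L=7*4+2=30  i=0*2+1=1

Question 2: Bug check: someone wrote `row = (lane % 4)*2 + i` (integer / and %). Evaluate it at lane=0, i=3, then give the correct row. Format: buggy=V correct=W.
`(lane % 4)*2 + i`[0,3]->3
lane 0: gid=0 (0/4), tid=0 (0%4)
i=3: r=0*2+1+8=9, c=gid=0
row: 3 vs 9

buggy=3 correct=9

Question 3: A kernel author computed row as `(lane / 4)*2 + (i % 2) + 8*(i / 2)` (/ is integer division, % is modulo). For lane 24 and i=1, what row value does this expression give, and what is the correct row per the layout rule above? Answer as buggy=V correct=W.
buggy=13 correct=1

`(lane / 4)*2 + (i % 2) + 8*(i / 2)`[24,1]→13
L=24→G=24>>2=6, T=24&3=0
[1]→row 0·2+1+0=1  col G=6
row: 13 vs 1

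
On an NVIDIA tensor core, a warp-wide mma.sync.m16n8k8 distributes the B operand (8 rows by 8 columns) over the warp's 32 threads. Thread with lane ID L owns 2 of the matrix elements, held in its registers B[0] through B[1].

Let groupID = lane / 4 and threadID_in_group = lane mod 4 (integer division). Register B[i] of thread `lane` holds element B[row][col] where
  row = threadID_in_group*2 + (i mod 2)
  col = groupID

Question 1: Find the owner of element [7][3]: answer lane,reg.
c=3⇒gr=3  r=7⇒th=3,odd=1
L=3*4+3=15  i=1=1

15,1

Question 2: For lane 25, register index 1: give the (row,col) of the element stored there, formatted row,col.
3,6

lane 25⇒25/4=6, 25 mod 4=1
i=1  r:2·1+1⇒3  c:6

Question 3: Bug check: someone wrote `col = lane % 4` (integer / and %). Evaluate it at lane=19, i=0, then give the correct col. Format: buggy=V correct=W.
`lane % 4`[19,0]⇒3
lane 19: gr=4 (19/4), th=3 (19%4)
i=0: r=3*2+0=6, c=gr=4
col: 3 vs 4

buggy=3 correct=4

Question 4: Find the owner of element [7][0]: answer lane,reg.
c=0⇒gr=0  r=7⇒th=3,odd=1
L=0*4+3=3  i=1=1

3,1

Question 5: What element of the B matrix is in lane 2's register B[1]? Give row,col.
5,0

lane 2: grp=0 (2/4), tig=2 (2%4)
i=1: r=2*2+1=5, c=grp=0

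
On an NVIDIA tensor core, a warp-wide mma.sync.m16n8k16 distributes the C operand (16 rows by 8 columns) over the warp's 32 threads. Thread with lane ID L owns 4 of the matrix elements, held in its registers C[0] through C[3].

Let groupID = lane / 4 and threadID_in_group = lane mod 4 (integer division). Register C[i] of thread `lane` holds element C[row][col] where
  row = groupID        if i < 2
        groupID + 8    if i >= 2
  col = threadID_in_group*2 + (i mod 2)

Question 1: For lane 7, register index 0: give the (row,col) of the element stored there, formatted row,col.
lane 7: gr=1 (7/4), th=3 (7%4)
i=0: r=1+0=1, c=3*2+0=6

1,6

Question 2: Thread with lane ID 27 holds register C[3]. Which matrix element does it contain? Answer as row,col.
14,7

lane 27: g=6 (27/4), t=3 (27%4)
i=3: r=6+8=14, c=3*2+1=7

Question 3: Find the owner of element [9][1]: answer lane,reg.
r=9->g=1,rb=1  c=1->t=0,b0=1
L=1*4+0=4  i=1*2+1=3

4,3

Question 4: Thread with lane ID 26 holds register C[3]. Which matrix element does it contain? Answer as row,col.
14,5

L=26=>grp=26>>2=6, tig=26&3=2
[3]=>row 6+8=14  col 2·2+1=5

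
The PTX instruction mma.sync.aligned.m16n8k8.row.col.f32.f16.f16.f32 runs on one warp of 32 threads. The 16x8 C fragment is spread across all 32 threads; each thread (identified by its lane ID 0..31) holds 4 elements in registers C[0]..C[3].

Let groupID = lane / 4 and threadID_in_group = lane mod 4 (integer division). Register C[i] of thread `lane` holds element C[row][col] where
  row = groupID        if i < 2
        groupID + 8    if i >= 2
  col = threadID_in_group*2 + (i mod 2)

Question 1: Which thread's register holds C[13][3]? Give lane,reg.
21,3

r:13=>grp=5,rB=1  c:3=>tig=1,lo=1
L=5*4+1=21  i=1*2+1=3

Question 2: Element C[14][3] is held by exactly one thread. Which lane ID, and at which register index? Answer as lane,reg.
25,3

r:14=>grp=6,rB=1  c:3=>tig=1,lo=1
L=6*4+1=25  i=1*2+1=3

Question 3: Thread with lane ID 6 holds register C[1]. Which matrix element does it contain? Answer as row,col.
1,5

6: gid=1,tid=2
[1] (1+0,2*2+1) = (1,5)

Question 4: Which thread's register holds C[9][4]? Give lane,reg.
r: 9->gid=1,r8=1  c: 4->tid=2,i&1=0
L=1*4+2=6  i=1*2+0=2

6,2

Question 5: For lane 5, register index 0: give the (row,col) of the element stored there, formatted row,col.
L=5->g=5>>2=1, t=5&3=1
[0]->row 1+0=1  col 1·2+0=2

1,2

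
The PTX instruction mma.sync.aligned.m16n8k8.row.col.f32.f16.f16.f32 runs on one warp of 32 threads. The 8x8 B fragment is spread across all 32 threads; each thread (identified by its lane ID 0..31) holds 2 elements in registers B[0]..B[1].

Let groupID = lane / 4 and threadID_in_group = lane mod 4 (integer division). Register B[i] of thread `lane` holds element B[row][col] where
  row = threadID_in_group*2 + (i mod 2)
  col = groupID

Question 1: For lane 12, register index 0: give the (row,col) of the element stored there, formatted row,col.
0,3

12: grp=3,tig=0
[0] (0*2+0,3) = (0,3)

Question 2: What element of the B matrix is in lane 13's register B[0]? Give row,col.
13: gid=3,tid=1
[0] (1*2+0,3) = (2,3)

2,3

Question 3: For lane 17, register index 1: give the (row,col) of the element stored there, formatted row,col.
3,4

lane 17→17/4=4, 17 mod 4=1
i=1  r:2·1+1→3  c:4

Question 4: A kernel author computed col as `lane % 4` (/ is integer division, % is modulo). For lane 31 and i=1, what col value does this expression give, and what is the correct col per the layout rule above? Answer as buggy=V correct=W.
`lane % 4`[31,1]->3
L=31->g=31>>2=7, t=31&3=3
[1]->row 3·2+1=7  col g=7
col: 3 vs 7

buggy=3 correct=7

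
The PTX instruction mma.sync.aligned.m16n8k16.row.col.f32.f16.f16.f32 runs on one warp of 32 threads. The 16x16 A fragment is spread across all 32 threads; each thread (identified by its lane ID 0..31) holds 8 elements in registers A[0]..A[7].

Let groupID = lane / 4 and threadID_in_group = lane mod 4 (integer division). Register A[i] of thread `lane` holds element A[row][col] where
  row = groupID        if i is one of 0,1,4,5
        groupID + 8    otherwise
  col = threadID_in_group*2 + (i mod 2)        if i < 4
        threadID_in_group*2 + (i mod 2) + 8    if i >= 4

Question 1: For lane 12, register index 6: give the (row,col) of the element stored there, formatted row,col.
lane 12: g=3 (12/4), t=0 (12%4)
i=6: r=3+8=11, c=0*2+0+8=8

11,8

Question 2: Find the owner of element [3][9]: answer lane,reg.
r=3→G=3,rhi=0  c=9→chi=1,T=0,p=1
L=3*4+0=12  i=1*4+0*2+1=5

12,5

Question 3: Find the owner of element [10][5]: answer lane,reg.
r:10=>grp=2,rB=1  c:5=>cB=0,tig=2,lo=1
L=2*4+2=10  i=0*4+1*2+1=3

10,3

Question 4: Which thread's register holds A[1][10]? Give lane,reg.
r=1→G=1,rhi=0  c=10→chi=1,T=1,p=0
L=1*4+1=5  i=1*4+0*2+0=4

5,4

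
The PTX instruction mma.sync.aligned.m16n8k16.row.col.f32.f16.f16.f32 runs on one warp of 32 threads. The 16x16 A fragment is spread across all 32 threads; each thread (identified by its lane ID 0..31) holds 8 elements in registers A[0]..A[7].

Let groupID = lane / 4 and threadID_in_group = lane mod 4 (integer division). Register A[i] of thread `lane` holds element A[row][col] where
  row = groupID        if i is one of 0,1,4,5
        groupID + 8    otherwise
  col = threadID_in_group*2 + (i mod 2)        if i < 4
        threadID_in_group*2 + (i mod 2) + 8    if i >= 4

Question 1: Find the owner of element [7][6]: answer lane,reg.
31,0

r=7→G=7,rhi=0  c=6→chi=0,T=3,p=0
L=7*4+3=31  i=0*4+0*2+0=0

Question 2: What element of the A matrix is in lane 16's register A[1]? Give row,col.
4,1

L=16->gid=16>>2=4, tid=16&3=0
[1]->row 4+0=4  col 0·2+1+0=1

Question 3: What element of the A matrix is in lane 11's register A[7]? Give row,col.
11: grp=2,tig=3
[7] (2+8,3*2+1+8) = (10,15)

10,15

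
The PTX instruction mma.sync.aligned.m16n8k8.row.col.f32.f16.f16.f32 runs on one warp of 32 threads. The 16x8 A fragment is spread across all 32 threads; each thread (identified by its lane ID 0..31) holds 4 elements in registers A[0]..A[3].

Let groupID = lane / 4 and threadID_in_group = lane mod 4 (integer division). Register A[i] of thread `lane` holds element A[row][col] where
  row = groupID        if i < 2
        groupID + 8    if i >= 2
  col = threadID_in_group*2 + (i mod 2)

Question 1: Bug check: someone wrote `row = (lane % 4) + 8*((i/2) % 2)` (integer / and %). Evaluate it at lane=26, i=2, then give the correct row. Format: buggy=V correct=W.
buggy=10 correct=14

`(lane % 4) + 8*((i/2) % 2)`[26,2]⇒10
L=26⇒gr=26>>2=6, th=26&3=2
[2]⇒row 6+8=14  col 2·2+0=4
row: 10 vs 14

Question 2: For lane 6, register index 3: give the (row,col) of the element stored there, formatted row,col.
L=6->gid=6>>2=1, tid=6&3=2
[3]->row 1+8=9  col 2·2+1=5

9,5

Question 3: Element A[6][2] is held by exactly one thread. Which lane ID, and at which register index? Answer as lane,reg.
r: 6->gid=6,r8=0  c: 2->tid=1,i&1=0
L=6*4+1=25  i=0*2+0=0

25,0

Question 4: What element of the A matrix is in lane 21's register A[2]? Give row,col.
lane 21→21/4=5, 21 mod 4=1
i=2  r:5+8→13  c:2·1+0→2

13,2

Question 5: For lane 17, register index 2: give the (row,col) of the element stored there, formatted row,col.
12,2

L=17=>grp=17>>2=4, tig=17&3=1
[2]=>row 4+8=12  col 1·2+0=2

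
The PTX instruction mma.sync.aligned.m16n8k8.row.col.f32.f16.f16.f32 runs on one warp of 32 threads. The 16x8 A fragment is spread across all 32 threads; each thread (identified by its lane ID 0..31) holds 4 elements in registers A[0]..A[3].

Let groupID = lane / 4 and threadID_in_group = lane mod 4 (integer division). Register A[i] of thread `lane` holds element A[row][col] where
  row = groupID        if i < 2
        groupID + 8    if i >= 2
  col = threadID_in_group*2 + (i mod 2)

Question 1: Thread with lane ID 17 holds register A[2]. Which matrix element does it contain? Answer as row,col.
lane 17: grp=4 (17/4), tig=1 (17%4)
i=2: r=4+8=12, c=1*2+0=2

12,2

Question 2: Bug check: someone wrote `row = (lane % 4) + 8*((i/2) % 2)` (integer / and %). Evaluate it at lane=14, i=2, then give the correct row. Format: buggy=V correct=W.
`(lane % 4) + 8*((i/2) % 2)`[14,2]→10
lane 14→14/4=3, 14 mod 4=2
i=2  r:3+8→11  c:2·2+0→4
row: 10 vs 11

buggy=10 correct=11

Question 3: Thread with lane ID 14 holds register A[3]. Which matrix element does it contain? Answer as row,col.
11,5

lane 14: gid=3 (14/4), tid=2 (14%4)
i=3: r=3+8=11, c=2*2+1=5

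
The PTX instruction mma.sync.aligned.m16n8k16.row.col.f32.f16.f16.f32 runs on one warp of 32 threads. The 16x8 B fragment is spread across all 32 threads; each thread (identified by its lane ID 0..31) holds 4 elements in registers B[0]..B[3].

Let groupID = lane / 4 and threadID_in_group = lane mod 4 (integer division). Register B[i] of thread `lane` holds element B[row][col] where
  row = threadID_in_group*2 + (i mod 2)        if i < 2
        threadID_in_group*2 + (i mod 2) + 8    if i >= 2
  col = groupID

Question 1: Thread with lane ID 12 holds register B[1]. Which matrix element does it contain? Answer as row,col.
1,3

lane 12: gid=3 (12/4), tid=0 (12%4)
i=1: r=0*2+1+0=1, c=gid=3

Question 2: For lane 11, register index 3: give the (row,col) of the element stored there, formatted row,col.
11: G=2,T=3
[3] (3*2+1+8,2) = (15,2)

15,2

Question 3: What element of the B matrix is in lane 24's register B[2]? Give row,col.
L=24→G=24>>2=6, T=24&3=0
[2]→row 0·2+0+8=8  col G=6

8,6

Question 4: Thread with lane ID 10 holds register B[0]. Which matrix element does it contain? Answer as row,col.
lane 10=>10/4=2, 10 mod 4=2
i=0  r:2·2+0+0=>4  c:2

4,2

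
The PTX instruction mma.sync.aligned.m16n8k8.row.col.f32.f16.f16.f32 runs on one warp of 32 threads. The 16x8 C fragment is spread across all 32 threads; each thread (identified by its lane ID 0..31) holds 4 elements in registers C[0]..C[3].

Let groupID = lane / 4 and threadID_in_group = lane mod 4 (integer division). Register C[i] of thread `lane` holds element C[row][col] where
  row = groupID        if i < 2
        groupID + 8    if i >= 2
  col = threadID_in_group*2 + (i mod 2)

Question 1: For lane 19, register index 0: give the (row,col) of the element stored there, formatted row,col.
19: G=4,T=3
[0] (4+0,3*2+0) = (4,6)

4,6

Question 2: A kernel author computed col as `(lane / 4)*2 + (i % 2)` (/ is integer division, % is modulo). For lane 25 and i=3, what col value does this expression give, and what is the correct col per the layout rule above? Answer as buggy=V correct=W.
buggy=13 correct=3

`(lane / 4)*2 + (i % 2)`[25,3]->13
lane 25->25/4=6, 25 mod 4=1
i=3  r:6+8->14  c:2·1+1->3
col: 13 vs 3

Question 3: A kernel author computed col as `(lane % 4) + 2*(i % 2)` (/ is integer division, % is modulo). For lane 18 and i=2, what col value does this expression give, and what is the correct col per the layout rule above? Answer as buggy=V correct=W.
`(lane % 4) + 2*(i % 2)`[18,2]⇒2
L=18⇒gr=18>>2=4, th=18&3=2
[2]⇒row 4+8=12  col 2·2+0=4
col: 2 vs 4

buggy=2 correct=4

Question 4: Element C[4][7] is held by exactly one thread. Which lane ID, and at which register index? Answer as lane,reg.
19,1

r=4->g=4,rb=0  c=7->t=3,b0=1
L=4*4+3=19  i=0*2+1=1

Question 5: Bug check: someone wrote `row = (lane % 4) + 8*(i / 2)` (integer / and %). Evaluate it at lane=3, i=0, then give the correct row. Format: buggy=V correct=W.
`(lane % 4) + 8*(i / 2)`[3,0]->3
L=3->g=3>>2=0, t=3&3=3
[0]->row 0+0=0  col 3·2+0=6
row: 3 vs 0

buggy=3 correct=0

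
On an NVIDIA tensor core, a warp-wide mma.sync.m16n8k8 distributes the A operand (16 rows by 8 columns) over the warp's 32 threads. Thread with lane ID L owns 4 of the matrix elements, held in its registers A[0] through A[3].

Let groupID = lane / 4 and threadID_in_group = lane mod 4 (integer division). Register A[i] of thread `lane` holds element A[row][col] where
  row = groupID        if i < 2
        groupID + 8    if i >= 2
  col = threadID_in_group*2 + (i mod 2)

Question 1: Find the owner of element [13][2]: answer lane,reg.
21,2

r=13->g=5,rb=1  c=2->t=1,b0=0
L=5*4+1=21  i=1*2+0=2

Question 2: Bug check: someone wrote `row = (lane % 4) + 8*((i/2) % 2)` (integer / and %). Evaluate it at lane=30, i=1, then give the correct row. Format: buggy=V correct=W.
buggy=2 correct=7

`(lane % 4) + 8*((i/2) % 2)`[30,1]⇒2
lane 30⇒30/4=7, 30 mod 4=2
i=1  r:7+0⇒7  c:2·2+1⇒5
row: 2 vs 7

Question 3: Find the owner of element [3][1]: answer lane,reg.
12,1

r:3=>grp=3,rB=0  c:1=>tig=0,lo=1
L=3*4+0=12  i=0*2+1=1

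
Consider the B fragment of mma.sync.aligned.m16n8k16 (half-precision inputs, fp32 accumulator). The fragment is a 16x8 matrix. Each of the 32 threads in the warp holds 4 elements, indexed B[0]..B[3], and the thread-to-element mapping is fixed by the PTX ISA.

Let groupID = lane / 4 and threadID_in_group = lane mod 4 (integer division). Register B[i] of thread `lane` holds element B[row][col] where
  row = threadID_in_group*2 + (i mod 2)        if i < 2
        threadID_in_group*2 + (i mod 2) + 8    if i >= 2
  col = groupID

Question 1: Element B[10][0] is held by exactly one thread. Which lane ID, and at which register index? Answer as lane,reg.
c=0→G=0  r=10→rhi=1,T=1,p=0
L=0*4+1=1  i=1*2+0=2

1,2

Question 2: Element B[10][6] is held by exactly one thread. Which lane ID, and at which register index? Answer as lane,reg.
25,2

c=6→G=6  r=10→rhi=1,T=1,p=0
L=6*4+1=25  i=1*2+0=2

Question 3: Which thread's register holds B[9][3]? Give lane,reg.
c: 3->gid=3  r: 9->r8=1,tid=0,i&1=1
L=3*4+0=12  i=1*2+1=3

12,3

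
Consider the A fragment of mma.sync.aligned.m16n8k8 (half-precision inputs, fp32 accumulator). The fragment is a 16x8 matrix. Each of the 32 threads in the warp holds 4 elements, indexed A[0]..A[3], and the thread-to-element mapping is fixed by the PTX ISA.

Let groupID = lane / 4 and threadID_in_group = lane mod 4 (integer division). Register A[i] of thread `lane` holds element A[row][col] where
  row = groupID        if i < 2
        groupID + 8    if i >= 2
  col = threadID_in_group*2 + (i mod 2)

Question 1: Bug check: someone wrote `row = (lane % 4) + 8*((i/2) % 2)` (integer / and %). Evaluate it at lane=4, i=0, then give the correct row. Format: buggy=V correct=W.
`(lane % 4) + 8*((i/2) % 2)`[4,0]=>0
lane 4=>4/4=1, 4 mod 4=0
i=0  r:1+0=>1  c:2·0+0=>0
row: 0 vs 1

buggy=0 correct=1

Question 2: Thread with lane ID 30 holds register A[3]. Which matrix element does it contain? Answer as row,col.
lane 30=>30/4=7, 30 mod 4=2
i=3  r:7+8=>15  c:2·2+1=>5

15,5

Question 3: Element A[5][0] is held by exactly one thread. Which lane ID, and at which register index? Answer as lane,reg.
r=5→G=5,rhi=0  c=0→T=0,p=0
L=5*4+0=20  i=0*2+0=0

20,0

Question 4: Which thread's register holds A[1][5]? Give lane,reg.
r=1⇒gr=1,Rb=0  c=5⇒th=2,odd=1
L=1*4+2=6  i=0*2+1=1

6,1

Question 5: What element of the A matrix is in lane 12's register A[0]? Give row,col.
L=12=>grp=12>>2=3, tig=12&3=0
[0]=>row 3+0=3  col 0·2+0=0

3,0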